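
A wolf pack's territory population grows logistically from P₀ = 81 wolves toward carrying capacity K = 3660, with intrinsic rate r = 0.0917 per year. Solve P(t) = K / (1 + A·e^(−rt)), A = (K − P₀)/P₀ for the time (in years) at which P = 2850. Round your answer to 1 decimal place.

A = (3660 − 81)/81 = 44.18519
2850 = 3660/(1 + 44.18519·e^(−0.0917t)) → 1 + 44.18519·e^(−0.0917t) = 1.28421
e^(−0.0917t) = 0.006432 → t = ln(155.46639)/0.0917 = 5.04643/0.0917

t ≈ 55.0 years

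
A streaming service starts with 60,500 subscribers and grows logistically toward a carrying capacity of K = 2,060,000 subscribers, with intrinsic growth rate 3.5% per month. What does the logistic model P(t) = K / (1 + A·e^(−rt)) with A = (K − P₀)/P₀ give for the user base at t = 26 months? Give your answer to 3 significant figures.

≈ 144,000 subscribers

A = (2060000 − 60500)/60500 = 33.04959
P(26) = 2060000 / (1 + 33.04959·e^(−0.035·26)) = 2060000 / (1 + 33.04959·0.402524)
= 2060000 / 14.30326 ≈ 144023.12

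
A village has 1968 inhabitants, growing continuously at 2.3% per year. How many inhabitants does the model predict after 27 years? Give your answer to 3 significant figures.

≈ 3,660 inhabitants

P(27) = 1968 · e^(0.023·27) = 1968 · e^(0.621)
= 1968 · 1.86079 ≈ 3662.03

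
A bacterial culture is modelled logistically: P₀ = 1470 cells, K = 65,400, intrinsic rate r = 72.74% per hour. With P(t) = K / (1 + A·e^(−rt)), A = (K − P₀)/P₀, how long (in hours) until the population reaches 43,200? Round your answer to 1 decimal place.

t ≈ 6.1 hours

A = (65400 − 1470)/1470 = 43.4898
43200 = 65400/(1 + 43.4898·e^(−0.7274t)) → 1 + 43.4898·e^(−0.7274t) = 1.51389
e^(−0.7274t) = 0.011816 → t = ln(84.62879)/0.7274 = 4.43827/0.7274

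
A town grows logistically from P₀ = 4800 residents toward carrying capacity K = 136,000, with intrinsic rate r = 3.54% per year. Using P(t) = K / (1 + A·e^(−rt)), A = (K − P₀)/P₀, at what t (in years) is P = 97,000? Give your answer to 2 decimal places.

t ≈ 119.19 years

A = (136000 − 4800)/4800 = 27.33333
97000 = 136000/(1 + 27.33333·e^(−0.0354t)) → 1 + 27.33333·e^(−0.0354t) = 1.40206
e^(−0.0354t) = 0.01471 → t = ln(67.98291)/0.0354 = 4.21926/0.0354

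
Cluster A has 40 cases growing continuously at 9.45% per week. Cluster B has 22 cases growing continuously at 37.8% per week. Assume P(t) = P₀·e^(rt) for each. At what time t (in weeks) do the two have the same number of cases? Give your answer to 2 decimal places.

40·e^(0.0945t) = 22·e^(0.378t)
40/22 = e^((0.378 − 0.0945)t) → ln(1.81818) = 0.2835·t
t = 0.59784 / 0.2835

t ≈ 2.11 weeks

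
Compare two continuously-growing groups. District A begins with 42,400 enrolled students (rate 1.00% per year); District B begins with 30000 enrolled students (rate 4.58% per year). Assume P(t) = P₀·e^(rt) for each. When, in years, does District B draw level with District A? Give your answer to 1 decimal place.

t ≈ 9.7 years

42400·e^(0.01t) = 30000·e^(0.0458t)
42400/30000 = e^((0.0458 − 0.01)t) → ln(1.41333) = 0.0358·t
t = 0.34595 / 0.0358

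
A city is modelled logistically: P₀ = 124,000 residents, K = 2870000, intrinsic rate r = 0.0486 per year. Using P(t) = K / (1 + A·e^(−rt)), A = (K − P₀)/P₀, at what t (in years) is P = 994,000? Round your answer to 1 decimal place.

A = (2870000 − 124000)/124000 = 22.14516
994000 = 2870000/(1 + 22.14516·e^(−0.0486t)) → 1 + 22.14516·e^(−0.0486t) = 2.88732
e^(−0.0486t) = 0.085225 → t = ln(11.73363)/0.0486 = 2.46246/0.0486

t ≈ 50.7 years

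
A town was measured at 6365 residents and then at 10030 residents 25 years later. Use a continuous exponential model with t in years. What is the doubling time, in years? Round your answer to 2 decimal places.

r = ln(10030/6365) / 25 = ln(1.57581) / 25 ≈ 0.018191 per year
doubling time = ln 2 / |r| = 0.69315 / 0.018191

doubling time ≈ 38.10 years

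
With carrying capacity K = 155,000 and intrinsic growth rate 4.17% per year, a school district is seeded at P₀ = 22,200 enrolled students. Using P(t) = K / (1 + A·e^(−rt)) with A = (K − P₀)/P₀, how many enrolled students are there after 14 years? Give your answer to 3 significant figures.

≈ 35,700 enrolled students

A = (155000 − 22200)/22200 = 5.98198
P(14) = 155000 / (1 + 5.98198·e^(−0.0417·14)) = 155000 / (1 + 5.98198·0.557775)
= 155000 / 4.3366 ≈ 35742.3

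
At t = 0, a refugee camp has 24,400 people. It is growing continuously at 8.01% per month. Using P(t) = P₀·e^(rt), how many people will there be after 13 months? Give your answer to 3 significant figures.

≈ 69,100 people

P(13) = 24400 · e^(0.0801·13) = 24400 · e^(1.0413)
= 24400 · 2.8329 ≈ 69122.7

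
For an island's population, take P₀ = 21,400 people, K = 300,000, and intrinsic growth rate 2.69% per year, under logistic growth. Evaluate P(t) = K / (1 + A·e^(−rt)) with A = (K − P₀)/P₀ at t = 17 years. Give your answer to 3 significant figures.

A = (300000 − 21400)/21400 = 13.01869
P(17) = 300000 / (1 + 13.01869·e^(−0.0269·17)) = 300000 / (1 + 13.01869·0.63299)
= 300000 / 9.24071 ≈ 32465.05

≈ 32,500 people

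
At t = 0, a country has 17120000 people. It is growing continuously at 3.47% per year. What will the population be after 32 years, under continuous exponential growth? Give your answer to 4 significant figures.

≈ 51,970,000 people

P(32) = 17120000 · e^(0.0347·32) = 17120000 · e^(1.1104)
= 17120000 · 3.03557 ≈ 51968999.16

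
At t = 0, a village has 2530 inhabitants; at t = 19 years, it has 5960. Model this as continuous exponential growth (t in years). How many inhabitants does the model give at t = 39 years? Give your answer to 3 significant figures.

≈ 14,700 inhabitants

r = ln(5960/2530) / 19 ≈ 0.045097 per year
P(39) = 2530 · e^(0.045097·39) = 2530 · 5.80547 ≈ 14687.83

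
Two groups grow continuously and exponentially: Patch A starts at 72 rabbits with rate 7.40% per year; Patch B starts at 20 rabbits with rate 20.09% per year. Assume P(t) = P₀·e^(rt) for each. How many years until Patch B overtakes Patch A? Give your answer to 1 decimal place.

72·e^(0.074t) = 20·e^(0.2009t)
72/20 = e^((0.2009 − 0.074)t) → ln(3.6) = 0.1269·t
t = 1.28093 / 0.1269

t ≈ 10.1 years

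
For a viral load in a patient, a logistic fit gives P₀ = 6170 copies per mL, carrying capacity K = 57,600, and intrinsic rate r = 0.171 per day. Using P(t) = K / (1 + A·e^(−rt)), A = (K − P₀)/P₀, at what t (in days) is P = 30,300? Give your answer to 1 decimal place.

A = (57600 − 6170)/6170 = 8.33549
30300 = 57600/(1 + 8.33549·e^(−0.171t)) → 1 + 8.33549·e^(−0.171t) = 1.90099
e^(−0.171t) = 0.108091 → t = ln(9.25148)/0.171 = 2.22478/0.171

t ≈ 13.0 days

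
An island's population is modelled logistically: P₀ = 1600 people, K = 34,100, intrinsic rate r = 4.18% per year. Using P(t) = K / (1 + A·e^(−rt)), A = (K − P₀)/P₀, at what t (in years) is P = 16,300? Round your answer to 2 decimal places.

A = (34100 − 1600)/1600 = 20.3125
16300 = 34100/(1 + 20.3125·e^(−0.0418t)) → 1 + 20.3125·e^(−0.0418t) = 2.09202
e^(−0.0418t) = 0.053761 → t = ln(18.60077)/0.0418 = 2.9232/0.0418

t ≈ 69.93 years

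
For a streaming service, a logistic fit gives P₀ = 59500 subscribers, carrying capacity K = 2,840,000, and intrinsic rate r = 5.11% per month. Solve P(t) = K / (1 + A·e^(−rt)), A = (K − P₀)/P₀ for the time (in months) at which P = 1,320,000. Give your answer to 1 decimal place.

A = (2840000 − 59500)/59500 = 46.73109
1320000 = 2840000/(1 + 46.73109·e^(−0.0511t)) → 1 + 46.73109·e^(−0.0511t) = 2.15152
e^(−0.0511t) = 0.024641 → t = ln(40.58226)/0.0511 = 3.70333/0.0511

t ≈ 72.5 months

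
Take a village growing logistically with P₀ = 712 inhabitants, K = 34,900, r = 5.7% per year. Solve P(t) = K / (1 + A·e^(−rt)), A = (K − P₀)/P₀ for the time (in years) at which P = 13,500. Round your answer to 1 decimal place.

t ≈ 59.8 years

A = (34900 − 712)/712 = 48.01685
13500 = 34900/(1 + 48.01685·e^(−0.057t)) → 1 + 48.01685·e^(−0.057t) = 2.58519
e^(−0.057t) = 0.033013 → t = ln(30.29101)/0.057 = 3.41085/0.057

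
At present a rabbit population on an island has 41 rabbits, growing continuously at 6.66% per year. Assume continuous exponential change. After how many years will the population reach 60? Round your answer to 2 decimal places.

t ≈ 5.72 years

60 = 41 · e^(0.0666·t)
t = ln(60/41) / 0.0666 = ln(1.46341) / 0.0666 = 0.38077 / 0.0666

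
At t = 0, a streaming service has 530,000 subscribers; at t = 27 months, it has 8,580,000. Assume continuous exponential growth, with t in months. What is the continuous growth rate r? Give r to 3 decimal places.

8580000 = 530000 · e^(r·27)
e^(27r) = 8580000/530000 = 16.18868
r = ln(16.18868) / 27 = 2.78431 / 27

r ≈ 0.103 per month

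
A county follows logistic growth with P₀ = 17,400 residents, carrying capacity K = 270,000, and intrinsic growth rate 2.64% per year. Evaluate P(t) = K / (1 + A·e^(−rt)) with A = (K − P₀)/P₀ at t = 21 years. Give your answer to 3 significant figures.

≈ 28,900 residents

A = (270000 − 17400)/17400 = 14.51724
P(21) = 270000 / (1 + 14.51724·e^(−0.0264·21)) = 270000 / (1 + 14.51724·0.574417)
= 270000 / 9.33895 ≈ 28911.18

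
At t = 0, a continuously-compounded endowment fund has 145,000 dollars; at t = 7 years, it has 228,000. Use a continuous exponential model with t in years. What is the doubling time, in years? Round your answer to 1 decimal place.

r = ln(228000/145000) / 7 = ln(1.57241) / 7 ≈ 0.064659 per year
doubling time = ln 2 / |r| = 0.69315 / 0.064659

doubling time ≈ 10.7 years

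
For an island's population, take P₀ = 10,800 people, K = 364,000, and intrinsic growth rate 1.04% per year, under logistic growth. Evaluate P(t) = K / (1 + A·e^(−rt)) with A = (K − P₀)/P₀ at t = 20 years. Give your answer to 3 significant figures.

A = (364000 − 10800)/10800 = 32.7037
P(20) = 364000 / (1 + 32.7037·e^(−0.0104·20)) = 364000 / (1 + 32.7037·0.812207)
= 364000 / 27.56218 ≈ 13206.5

≈ 13,200 people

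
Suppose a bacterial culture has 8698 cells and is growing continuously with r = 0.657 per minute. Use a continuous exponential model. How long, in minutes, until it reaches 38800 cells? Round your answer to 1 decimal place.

38800 = 8698 · e^(0.657·t)
t = ln(38800/8698) / 0.657 = ln(4.4608) / 0.657 = 1.49533 / 0.657

t ≈ 2.3 minutes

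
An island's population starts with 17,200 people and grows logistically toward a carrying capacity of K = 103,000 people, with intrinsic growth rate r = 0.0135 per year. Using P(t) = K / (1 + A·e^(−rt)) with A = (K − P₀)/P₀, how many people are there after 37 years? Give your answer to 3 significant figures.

A = (103000 − 17200)/17200 = 4.98837
P(37) = 103000 / (1 + 4.98837·e^(−0.0135·37)) = 103000 / (1 + 4.98837·0.606834)
= 103000 / 4.02711 ≈ 25576.63

≈ 25,600 people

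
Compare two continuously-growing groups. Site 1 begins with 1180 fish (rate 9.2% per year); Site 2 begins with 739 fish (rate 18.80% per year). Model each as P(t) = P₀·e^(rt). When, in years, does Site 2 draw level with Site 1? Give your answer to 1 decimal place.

t ≈ 4.9 years

1180·e^(0.092t) = 739·e^(0.188t)
1180/739 = e^((0.188 − 0.092)t) → ln(1.59675) = 0.096·t
t = 0.46797 / 0.096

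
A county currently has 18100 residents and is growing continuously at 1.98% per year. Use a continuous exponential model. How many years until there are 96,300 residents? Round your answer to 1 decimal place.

t ≈ 84.4 years

96300 = 18100 · e^(0.0198·t)
t = ln(96300/18100) / 0.0198 = ln(5.32044) / 0.0198 = 1.67156 / 0.0198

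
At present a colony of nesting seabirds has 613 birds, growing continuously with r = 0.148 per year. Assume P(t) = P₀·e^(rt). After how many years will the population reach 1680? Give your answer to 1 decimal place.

1680 = 613 · e^(0.148·t)
t = ln(1680/613) / 0.148 = ln(2.74062) / 0.148 = 1.00818 / 0.148

t ≈ 6.8 years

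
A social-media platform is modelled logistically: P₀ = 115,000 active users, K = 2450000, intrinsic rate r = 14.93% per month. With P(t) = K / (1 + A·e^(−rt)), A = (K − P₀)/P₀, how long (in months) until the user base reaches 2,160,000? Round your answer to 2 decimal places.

t ≈ 33.62 months

A = (2450000 − 115000)/115000 = 20.30435
2160000 = 2450000/(1 + 20.30435·e^(−0.1493t)) → 1 + 20.30435·e^(−0.1493t) = 1.13426
e^(−0.1493t) = 0.006612 → t = ln(151.23238)/0.1493 = 5.01882/0.1493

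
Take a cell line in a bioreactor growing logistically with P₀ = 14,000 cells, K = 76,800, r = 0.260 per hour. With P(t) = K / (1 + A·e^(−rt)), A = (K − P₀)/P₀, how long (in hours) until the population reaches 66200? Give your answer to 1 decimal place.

A = (76800 − 14000)/14000 = 4.48571
66200 = 76800/(1 + 4.48571·e^(−0.26t)) → 1 + 4.48571·e^(−0.26t) = 1.16012
e^(−0.26t) = 0.035696 → t = ln(28.01456)/0.26 = 3.33272/0.26

t ≈ 12.8 hours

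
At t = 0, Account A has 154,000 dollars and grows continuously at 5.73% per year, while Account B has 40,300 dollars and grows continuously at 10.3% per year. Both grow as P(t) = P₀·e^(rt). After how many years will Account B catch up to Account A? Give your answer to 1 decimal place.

154000·e^(0.0573t) = 40300·e^(0.103t)
154000/40300 = e^((0.103 − 0.0573)t) → ln(3.82134) = 0.0457·t
t = 1.3406 / 0.0457

t ≈ 29.3 years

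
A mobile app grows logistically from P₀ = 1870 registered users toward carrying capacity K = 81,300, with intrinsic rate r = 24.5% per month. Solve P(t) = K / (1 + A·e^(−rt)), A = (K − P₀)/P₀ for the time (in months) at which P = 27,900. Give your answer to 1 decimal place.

t ≈ 12.7 months

A = (81300 − 1870)/1870 = 42.47594
27900 = 81300/(1 + 42.47594·e^(−0.245t)) → 1 + 42.47594·e^(−0.245t) = 2.91398
e^(−0.245t) = 0.04506 → t = ln(22.19248)/0.245 = 3.09975/0.245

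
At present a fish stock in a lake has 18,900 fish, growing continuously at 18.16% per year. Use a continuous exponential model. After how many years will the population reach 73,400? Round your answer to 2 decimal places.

73400 = 18900 · e^(0.1816·t)
t = ln(73400/18900) / 0.1816 = ln(3.8836) / 0.1816 = 1.35676 / 0.1816

t ≈ 7.47 years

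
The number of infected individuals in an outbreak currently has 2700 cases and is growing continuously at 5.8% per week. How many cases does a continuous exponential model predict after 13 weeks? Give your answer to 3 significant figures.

P(13) = 2700 · e^(0.058·13) = 2700 · e^(0.754)
= 2700 · 2.12548 ≈ 5738.81

≈ 5,740 cases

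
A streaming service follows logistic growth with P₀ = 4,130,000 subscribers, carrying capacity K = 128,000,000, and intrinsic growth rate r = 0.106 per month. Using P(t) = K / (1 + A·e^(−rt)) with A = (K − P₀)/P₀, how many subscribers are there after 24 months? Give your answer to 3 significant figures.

≈ 38,100,000 subscribers

A = (128000000 − 4130000)/4130000 = 29.99274
P(24) = 128000000 / (1 + 29.99274·e^(−0.106·24)) = 128000000 / (1 + 29.99274·0.078552)
= 128000000 / 3.35598 ≈ 38140912.56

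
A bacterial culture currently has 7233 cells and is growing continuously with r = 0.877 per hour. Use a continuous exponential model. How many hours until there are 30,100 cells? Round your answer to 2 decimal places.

30100 = 7233 · e^(0.877·t)
t = ln(30100/7233) / 0.877 = ln(4.16148) / 0.877 = 1.42587 / 0.877

t ≈ 1.63 hours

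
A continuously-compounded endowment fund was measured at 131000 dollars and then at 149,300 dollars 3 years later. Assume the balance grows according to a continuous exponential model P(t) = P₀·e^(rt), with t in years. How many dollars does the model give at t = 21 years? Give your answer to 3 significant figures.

r = ln(149300/131000) / 3 ≈ 0.043587 per year
P(21) = 131000 · e^(0.043587·21) = 131000 · 2.49758 ≈ 327183.11

≈ 327,000 dollars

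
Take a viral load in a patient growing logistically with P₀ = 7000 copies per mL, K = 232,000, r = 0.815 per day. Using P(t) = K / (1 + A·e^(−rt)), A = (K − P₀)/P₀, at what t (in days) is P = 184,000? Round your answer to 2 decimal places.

A = (232000 − 7000)/7000 = 32.14286
184000 = 232000/(1 + 32.14286·e^(−0.815t)) → 1 + 32.14286·e^(−0.815t) = 1.26087
e^(−0.815t) = 0.008116 → t = ln(123.21429)/0.815 = 4.81392/0.815

t ≈ 5.91 days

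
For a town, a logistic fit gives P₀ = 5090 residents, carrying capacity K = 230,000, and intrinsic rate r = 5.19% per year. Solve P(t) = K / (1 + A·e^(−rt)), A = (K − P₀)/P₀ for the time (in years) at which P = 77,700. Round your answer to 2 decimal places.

A = (230000 − 5090)/5090 = 44.18664
77700 = 230000/(1 + 44.18664·e^(−0.0519t)) → 1 + 44.18664·e^(−0.0519t) = 2.9601
e^(−0.0519t) = 0.04436 → t = ln(22.54302)/0.0519 = 3.11543/0.0519

t ≈ 60.03 years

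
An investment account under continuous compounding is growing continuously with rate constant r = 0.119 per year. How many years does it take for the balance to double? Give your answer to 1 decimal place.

doubling time ≈ 5.8 years

doubling time = ln(2) / |r| = 0.69315 / 0.119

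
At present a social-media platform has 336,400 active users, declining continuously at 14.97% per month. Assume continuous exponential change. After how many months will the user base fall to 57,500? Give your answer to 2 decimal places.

t ≈ 11.80 months

57500 = 336400 · e^(-0.1497·t)
t = ln(57500/336400) / -0.1497 = ln(0.17093) / -0.1497 = -1.76652 / -0.1497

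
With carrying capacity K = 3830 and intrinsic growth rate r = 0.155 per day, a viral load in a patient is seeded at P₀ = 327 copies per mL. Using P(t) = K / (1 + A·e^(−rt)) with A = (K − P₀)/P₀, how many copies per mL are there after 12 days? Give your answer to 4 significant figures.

≈ 1,436 copies per mL

A = (3830 − 327)/327 = 10.71254
P(12) = 3830 / (1 + 10.71254·e^(−0.155·12)) = 3830 / (1 + 10.71254·0.155673)
= 3830 / 2.66765 ≈ 1435.72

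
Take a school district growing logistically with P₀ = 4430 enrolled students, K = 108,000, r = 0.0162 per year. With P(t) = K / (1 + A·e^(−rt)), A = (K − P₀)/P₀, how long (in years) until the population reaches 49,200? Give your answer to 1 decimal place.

A = (108000 − 4430)/4430 = 23.37923
49200 = 108000/(1 + 23.37923·e^(−0.0162t)) → 1 + 23.37923·e^(−0.0162t) = 2.19512
e^(−0.0162t) = 0.051119 → t = ln(19.56221)/0.0162 = 2.9736/0.0162

t ≈ 183.6 years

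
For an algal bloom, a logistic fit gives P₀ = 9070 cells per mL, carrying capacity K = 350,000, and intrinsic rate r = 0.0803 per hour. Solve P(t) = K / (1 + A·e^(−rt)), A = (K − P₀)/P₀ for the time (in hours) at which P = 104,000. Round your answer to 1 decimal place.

t ≈ 34.4 hours

A = (350000 − 9070)/9070 = 37.58875
104000 = 350000/(1 + 37.58875·e^(−0.0803t)) → 1 + 37.58875·e^(−0.0803t) = 3.36538
e^(−0.0803t) = 0.062928 → t = ln(15.89118)/0.0803 = 2.76576/0.0803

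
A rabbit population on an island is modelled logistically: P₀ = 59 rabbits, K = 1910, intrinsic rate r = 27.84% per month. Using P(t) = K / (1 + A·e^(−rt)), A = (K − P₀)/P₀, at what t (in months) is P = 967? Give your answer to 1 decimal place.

t ≈ 12.5 months

A = (1910 − 59)/59 = 31.37288
967 = 1910/(1 + 31.37288·e^(−0.2784t)) → 1 + 31.37288·e^(−0.2784t) = 1.97518
e^(−0.2784t) = 0.031084 → t = ln(32.17134)/0.2784 = 3.47108/0.2784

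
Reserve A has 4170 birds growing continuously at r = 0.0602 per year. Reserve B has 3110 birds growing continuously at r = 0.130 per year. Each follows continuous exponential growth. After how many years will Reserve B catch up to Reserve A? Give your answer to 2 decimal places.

4170·e^(0.0602t) = 3110·e^(0.13t)
4170/3110 = e^((0.13 − 0.0602)t) → ln(1.34084) = 0.0698·t
t = 0.29329 / 0.0698

t ≈ 4.20 years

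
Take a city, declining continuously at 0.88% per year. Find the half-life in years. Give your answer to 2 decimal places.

half-life ≈ 78.77 years

half-life = ln(2) / |r| = 0.69315 / 0.0088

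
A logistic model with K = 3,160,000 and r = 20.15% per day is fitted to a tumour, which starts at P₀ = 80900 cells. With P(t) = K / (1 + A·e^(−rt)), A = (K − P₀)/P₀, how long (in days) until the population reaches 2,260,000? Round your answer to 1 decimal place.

A = (3160000 − 80900)/80900 = 38.06057
2260000 = 3160000/(1 + 38.06057·e^(−0.2015t)) → 1 + 38.06057·e^(−0.2015t) = 1.39823
e^(−0.2015t) = 0.010463 → t = ln(95.57432)/0.2015 = 4.5599/0.2015

t ≈ 22.6 days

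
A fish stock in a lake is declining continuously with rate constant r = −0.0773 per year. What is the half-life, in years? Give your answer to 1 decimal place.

half-life = ln(2) / |r| = 0.69315 / 0.0773

half-life ≈ 9.0 years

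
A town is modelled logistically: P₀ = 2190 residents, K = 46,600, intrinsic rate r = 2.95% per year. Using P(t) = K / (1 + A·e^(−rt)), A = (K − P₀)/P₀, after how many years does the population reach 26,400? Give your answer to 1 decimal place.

t ≈ 111.1 years

A = (46600 − 2190)/2190 = 20.27854
26400 = 46600/(1 + 20.27854·e^(−0.0295t)) → 1 + 20.27854·e^(−0.0295t) = 1.76515
e^(−0.0295t) = 0.037732 → t = ln(26.50264)/0.0295 = 3.27724/0.0295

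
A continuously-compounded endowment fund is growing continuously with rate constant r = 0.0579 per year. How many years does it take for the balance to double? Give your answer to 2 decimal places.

doubling time ≈ 11.97 years

doubling time = ln(2) / |r| = 0.69315 / 0.0579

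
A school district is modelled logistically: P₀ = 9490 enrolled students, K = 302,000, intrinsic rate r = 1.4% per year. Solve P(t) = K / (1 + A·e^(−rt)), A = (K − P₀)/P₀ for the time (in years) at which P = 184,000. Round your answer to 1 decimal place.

t ≈ 276.6 years

A = (302000 − 9490)/9490 = 30.82297
184000 = 302000/(1 + 30.82297·e^(−0.014t)) → 1 + 30.82297·e^(−0.014t) = 1.6413
e^(−0.014t) = 0.020806 → t = ln(48.06294)/0.014 = 3.87251/0.014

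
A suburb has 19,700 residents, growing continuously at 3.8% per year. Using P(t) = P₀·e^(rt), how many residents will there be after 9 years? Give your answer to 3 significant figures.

P(9) = 19700 · e^(0.038·9) = 19700 · e^(0.342)
= 19700 · 1.40776 ≈ 27732.88

≈ 27,700 residents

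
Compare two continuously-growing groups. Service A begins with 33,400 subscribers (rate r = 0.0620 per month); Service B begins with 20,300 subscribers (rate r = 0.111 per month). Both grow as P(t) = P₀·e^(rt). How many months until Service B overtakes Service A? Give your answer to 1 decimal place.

t ≈ 10.2 months

33400·e^(0.062t) = 20300·e^(0.111t)
33400/20300 = e^((0.111 − 0.062)t) → ln(1.64532) = 0.049·t
t = 0.49794 / 0.049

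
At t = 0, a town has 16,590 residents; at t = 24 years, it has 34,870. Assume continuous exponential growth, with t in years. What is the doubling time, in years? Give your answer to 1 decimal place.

r = ln(34870/16590) / 24 = ln(2.10187) / 24 ≈ 0.030951 per year
doubling time = ln 2 / |r| = 0.69315 / 0.030951

doubling time ≈ 22.4 years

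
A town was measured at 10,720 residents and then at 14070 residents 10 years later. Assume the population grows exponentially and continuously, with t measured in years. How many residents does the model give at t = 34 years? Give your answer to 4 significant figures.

≈ 27,020 residents

r = ln(14070/10720) / 10 ≈ 0.027193 per year
P(34) = 10720 · e^(0.027193·34) = 10720 · 2.5208 ≈ 27022.93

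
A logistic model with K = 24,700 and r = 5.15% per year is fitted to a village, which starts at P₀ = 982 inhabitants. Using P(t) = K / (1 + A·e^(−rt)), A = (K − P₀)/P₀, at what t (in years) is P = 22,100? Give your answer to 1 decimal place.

A = (24700 − 982)/982 = 24.15275
22100 = 24700/(1 + 24.15275·e^(−0.0515t)) → 1 + 24.15275·e^(−0.0515t) = 1.11765
e^(−0.0515t) = 0.004871 → t = ln(205.29837)/0.0515 = 5.32446/0.0515

t ≈ 103.4 years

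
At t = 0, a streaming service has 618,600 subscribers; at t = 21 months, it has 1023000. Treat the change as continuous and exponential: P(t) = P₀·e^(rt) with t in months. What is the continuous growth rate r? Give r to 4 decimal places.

1023000 = 618600 · e^(r·21)
e^(21r) = 1023000/618600 = 1.65373
r = ln(1.65373) / 21 = 0.50304 / 21

r ≈ 0.0240 per month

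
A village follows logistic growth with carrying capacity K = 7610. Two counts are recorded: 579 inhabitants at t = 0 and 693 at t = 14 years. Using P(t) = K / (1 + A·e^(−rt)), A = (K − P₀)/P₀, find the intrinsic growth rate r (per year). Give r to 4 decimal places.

A = (7610 − 579)/579 = 12.14335
693 = 7610/(1 + 12.14335·e^(−r·14)) → e^(−14r) = (10.98124 − 1)/12.14335 = 0.821951
r = −ln(0.821951)/14 = 0.19607/14

r ≈ 0.0140 per year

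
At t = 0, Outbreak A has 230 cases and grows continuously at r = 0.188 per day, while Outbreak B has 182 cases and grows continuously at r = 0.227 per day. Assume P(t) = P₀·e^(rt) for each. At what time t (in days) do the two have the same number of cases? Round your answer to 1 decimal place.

t ≈ 6.0 days

230·e^(0.188t) = 182·e^(0.227t)
230/182 = e^((0.227 − 0.188)t) → ln(1.26374) = 0.039·t
t = 0.23407 / 0.039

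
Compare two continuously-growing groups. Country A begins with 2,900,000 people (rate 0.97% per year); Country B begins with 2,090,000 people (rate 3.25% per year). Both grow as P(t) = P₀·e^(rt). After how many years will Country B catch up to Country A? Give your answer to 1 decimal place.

2900000·e^(0.0097t) = 2090000·e^(0.0325t)
2900000/2090000 = e^((0.0325 − 0.0097)t) → ln(1.38756) = 0.0228·t
t = 0.32755 / 0.0228

t ≈ 14.4 years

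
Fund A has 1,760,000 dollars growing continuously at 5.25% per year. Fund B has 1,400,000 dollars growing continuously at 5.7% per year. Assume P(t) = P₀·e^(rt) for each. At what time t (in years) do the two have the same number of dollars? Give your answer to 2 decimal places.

t ≈ 50.85 years

1760000·e^(0.0525t) = 1400000·e^(0.057t)
1760000/1400000 = e^((0.057 − 0.0525)t) → ln(1.25714) = 0.0045·t
t = 0.22884 / 0.0045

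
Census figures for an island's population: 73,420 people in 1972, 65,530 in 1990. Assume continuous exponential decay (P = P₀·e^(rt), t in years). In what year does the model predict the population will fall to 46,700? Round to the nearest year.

year 2044

r = ln(65530/73420) / 18 = -0.11369/18 ≈ -0.006316 per year
t = ln(46700/73420) / r = -0.45245/-0.006316 ≈ 71.64 years after 1972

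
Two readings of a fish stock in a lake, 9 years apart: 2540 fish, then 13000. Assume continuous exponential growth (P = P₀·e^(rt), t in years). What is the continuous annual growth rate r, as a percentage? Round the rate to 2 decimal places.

r ≈ 18.14% per year

13000 = 2540 · e^(r·9)
e^(9r) = 13000/2540 = 5.11811
r = ln(5.11811) / 9 = 1.63279 / 9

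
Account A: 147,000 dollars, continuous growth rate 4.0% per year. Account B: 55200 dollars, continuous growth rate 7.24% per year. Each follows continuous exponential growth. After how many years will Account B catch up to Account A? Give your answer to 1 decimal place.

147000·e^(0.04t) = 55200·e^(0.0724t)
147000/55200 = e^((0.0724 − 0.04)t) → ln(2.66304) = 0.0324·t
t = 0.97947 / 0.0324

t ≈ 30.2 years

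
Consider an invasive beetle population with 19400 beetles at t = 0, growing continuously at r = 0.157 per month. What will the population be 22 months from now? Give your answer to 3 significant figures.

≈ 614,000 beetles

P(22) = 19400 · e^(0.157·22) = 19400 · e^(3.454)
= 19400 · 31.62665 ≈ 613556.94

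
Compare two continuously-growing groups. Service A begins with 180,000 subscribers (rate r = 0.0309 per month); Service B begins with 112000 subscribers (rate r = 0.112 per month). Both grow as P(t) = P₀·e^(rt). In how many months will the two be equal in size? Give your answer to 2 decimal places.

180000·e^(0.0309t) = 112000·e^(0.112t)
180000/112000 = e^((0.112 − 0.0309)t) → ln(1.60714) = 0.0811·t
t = 0.47446 / 0.0811

t ≈ 5.85 months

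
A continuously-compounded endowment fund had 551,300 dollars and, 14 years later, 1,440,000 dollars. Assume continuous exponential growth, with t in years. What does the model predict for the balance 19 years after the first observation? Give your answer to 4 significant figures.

r = ln(1440000/551300) / 14 ≈ 0.06858 per year
P(19) = 551300 · e^(0.06858·19) = 551300 · 3.68039 ≈ 2028999.58

≈ 2,029,000 dollars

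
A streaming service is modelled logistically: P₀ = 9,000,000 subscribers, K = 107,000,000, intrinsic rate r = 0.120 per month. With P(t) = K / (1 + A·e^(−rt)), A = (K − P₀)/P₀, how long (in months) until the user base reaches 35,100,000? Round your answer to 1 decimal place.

A = (107000000 − 9000000)/9000000 = 10.88889
35100000 = 107000000/(1 + 10.88889·e^(−0.12t)) → 1 + 10.88889·e^(−0.12t) = 3.04843
e^(−0.12t) = 0.188121 → t = ln(5.31572)/0.12 = 1.67067/0.12

t ≈ 13.9 months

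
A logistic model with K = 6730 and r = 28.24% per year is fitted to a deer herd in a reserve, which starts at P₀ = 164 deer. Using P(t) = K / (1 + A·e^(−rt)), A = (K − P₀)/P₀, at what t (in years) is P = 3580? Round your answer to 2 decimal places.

t ≈ 13.52 years

A = (6730 − 164)/164 = 40.03659
3580 = 6730/(1 + 40.03659·e^(−0.2824t)) → 1 + 40.03659·e^(−0.2824t) = 1.87989
e^(−0.2824t) = 0.021977 → t = ln(45.5019)/0.2824 = 3.81775/0.2824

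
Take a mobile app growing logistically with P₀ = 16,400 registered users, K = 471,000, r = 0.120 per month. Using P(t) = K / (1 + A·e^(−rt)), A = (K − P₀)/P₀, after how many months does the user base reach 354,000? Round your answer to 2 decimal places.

A = (471000 − 16400)/16400 = 27.71951
354000 = 471000/(1 + 27.71951·e^(−0.12t)) → 1 + 27.71951·e^(−0.12t) = 1.33051
e^(−0.12t) = 0.011923 → t = ln(83.86929)/0.12 = 4.42926/0.12

t ≈ 36.91 months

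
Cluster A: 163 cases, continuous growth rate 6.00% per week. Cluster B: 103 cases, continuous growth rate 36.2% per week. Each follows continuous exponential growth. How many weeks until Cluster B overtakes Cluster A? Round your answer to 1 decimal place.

t ≈ 1.5 weeks

163·e^(0.06t) = 103·e^(0.362t)
163/103 = e^((0.362 − 0.06)t) → ln(1.58252) = 0.302·t
t = 0.45902 / 0.302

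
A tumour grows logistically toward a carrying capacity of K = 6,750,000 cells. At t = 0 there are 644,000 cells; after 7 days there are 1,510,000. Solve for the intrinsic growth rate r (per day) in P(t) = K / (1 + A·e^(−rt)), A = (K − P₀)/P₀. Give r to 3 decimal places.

r ≈ 0.144 per day

A = (6750000 − 644000)/644000 = 9.48137
1510000 = 6750000/(1 + 9.48137·e^(−r·7)) → e^(−7r) = (4.4702 − 1)/9.48137 = 0.366002
r = −ln(0.366002)/7 = 1.00512/7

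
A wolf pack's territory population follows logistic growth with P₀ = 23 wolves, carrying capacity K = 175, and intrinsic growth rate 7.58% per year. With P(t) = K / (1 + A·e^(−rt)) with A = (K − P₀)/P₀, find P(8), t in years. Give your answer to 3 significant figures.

≈ 38.0 wolves

A = (175 − 23)/23 = 6.6087
P(8) = 175 / (1 + 6.6087·e^(−0.0758·8)) = 175 / (1 + 6.6087·0.54531)
= 175 / 4.60379 ≈ 38.01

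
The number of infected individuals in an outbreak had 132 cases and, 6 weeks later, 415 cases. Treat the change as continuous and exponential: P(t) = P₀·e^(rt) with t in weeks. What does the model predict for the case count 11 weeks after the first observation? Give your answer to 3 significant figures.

r = ln(415/132) / 6 ≈ 0.190913 per week
P(11) = 132 · e^(0.190913·11) = 132 · 8.1665 ≈ 1077.98

≈ 1,080 cases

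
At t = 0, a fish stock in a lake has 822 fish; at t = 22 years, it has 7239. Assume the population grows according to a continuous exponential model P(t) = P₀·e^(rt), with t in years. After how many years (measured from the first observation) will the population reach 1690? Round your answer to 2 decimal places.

r = ln(7239/822) / 22 ≈ 0.098886 per year
t = ln(1690/822) / r = 0.72074 / 0.098886 ≈ 7.289

t ≈ 7.29 years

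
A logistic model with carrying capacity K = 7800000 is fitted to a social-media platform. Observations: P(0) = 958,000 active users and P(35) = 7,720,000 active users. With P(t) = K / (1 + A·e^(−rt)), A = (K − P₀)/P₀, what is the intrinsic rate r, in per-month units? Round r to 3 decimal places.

r ≈ 0.187 per month

A = (7800000 − 958000)/958000 = 7.14196
7720000 = 7800000/(1 + 7.14196·e^(−r·35)) → e^(−35r) = (1.01036 − 1)/7.14196 = 0.001451
r = −ln(0.001451)/35 = 6.53553/35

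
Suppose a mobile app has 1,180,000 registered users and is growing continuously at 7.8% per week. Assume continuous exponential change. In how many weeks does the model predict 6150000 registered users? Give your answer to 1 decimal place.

6150000 = 1180000 · e^(0.078·t)
t = ln(6150000/1180000) / 0.078 = ln(5.21186) / 0.078 = 1.65094 / 0.078

t ≈ 21.2 weeks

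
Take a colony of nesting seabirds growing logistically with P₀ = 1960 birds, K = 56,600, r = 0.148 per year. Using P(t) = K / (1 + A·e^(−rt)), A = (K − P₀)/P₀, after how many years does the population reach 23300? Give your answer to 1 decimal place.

t ≈ 20.1 years

A = (56600 − 1960)/1960 = 27.87755
23300 = 56600/(1 + 27.87755·e^(−0.148t)) → 1 + 27.87755·e^(−0.148t) = 2.42918
e^(−0.148t) = 0.051267 → t = ln(19.50591)/0.148 = 2.97072/0.148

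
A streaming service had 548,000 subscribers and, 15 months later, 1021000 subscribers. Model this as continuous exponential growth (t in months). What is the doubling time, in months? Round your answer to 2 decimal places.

r = ln(1021000/548000) / 15 = ln(1.86314) / 15 ≈ 0.041484 per month
doubling time = ln 2 / |r| = 0.69315 / 0.041484

doubling time ≈ 16.71 months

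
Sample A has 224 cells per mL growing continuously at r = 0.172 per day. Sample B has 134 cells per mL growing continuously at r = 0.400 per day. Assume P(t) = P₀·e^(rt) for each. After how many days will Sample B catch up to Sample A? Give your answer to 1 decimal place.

224·e^(0.172t) = 134·e^(0.4t)
224/134 = e^((0.4 − 0.172)t) → ln(1.67164) = 0.228·t
t = 0.51381 / 0.228

t ≈ 2.3 days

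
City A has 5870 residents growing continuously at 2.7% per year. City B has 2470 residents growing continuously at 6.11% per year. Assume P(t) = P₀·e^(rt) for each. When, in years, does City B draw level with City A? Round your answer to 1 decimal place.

5870·e^(0.027t) = 2470·e^(0.0611t)
5870/2470 = e^((0.0611 − 0.027)t) → ln(2.37652) = 0.0341·t
t = 0.86564 / 0.0341

t ≈ 25.4 years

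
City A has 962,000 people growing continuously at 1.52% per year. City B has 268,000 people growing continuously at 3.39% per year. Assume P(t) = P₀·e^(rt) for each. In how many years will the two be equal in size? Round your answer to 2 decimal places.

962000·e^(0.0152t) = 268000·e^(0.0339t)
962000/268000 = e^((0.0339 − 0.0152)t) → ln(3.58955) = 0.0187·t
t = 1.27803 / 0.0187

t ≈ 68.34 years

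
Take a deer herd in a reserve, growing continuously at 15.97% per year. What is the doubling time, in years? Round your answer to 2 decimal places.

doubling time = ln(2) / |r| = 0.69315 / 0.1597

doubling time ≈ 4.34 years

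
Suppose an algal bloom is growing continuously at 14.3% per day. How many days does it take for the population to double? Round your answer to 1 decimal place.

doubling time ≈ 4.8 days

doubling time = ln(2) / |r| = 0.69315 / 0.143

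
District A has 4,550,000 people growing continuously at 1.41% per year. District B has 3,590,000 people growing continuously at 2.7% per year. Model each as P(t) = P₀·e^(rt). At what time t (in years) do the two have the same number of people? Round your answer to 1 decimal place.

4550000·e^(0.0141t) = 3590000·e^(0.027t)
4550000/3590000 = e^((0.027 − 0.0141)t) → ln(1.26741) = 0.0129·t
t = 0.23698 / 0.0129

t ≈ 18.4 years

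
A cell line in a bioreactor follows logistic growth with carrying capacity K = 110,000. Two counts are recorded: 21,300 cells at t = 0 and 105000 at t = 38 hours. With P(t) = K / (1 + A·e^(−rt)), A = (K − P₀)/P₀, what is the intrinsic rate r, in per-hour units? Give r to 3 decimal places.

A = (110000 − 21300)/21300 = 4.16432
105000 = 110000/(1 + 4.16432·e^(−r·38)) → e^(−38r) = (1.04762 − 1)/4.16432 = 0.011435
r = −ln(0.011435)/38 = 4.47108/38

r ≈ 0.118 per hour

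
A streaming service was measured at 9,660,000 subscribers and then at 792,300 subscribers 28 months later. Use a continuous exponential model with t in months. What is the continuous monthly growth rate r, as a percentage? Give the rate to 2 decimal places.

792300 = 9660000 · e^(r·28)
e^(28r) = 792300/9660000 = 0.08202
r = ln(0.08202) / 28 = -2.50081 / 28

r ≈ -8.93% per month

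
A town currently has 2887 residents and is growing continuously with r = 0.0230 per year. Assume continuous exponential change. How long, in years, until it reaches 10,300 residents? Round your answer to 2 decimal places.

t ≈ 55.30 years

10300 = 2887 · e^(0.023·t)
t = ln(10300/2887) / 0.023 = ln(3.56772) / 0.023 = 1.27193 / 0.023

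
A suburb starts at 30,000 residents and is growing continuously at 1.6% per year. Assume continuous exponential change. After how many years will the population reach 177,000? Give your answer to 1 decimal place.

177000 = 30000 · e^(0.016·t)
t = ln(177000/30000) / 0.016 = ln(5.9) / 0.016 = 1.77495 / 0.016

t ≈ 110.9 years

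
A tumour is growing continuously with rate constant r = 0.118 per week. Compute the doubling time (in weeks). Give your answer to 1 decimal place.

doubling time ≈ 5.9 weeks

doubling time = ln(2) / |r| = 0.69315 / 0.118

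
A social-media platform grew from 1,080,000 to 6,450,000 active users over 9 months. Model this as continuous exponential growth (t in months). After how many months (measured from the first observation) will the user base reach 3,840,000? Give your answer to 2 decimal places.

t ≈ 6.39 months

r = ln(6450000/1080000) / 9 ≈ 0.198569 per month
t = ln(3840000/1080000) / r = 1.26851 / 0.198569 ≈ 6.388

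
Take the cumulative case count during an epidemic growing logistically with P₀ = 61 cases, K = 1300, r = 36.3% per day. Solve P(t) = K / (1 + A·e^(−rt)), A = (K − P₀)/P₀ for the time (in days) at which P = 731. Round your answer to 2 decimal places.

A = (1300 − 61)/61 = 20.31148
731 = 1300/(1 + 20.31148·e^(−0.363t)) → 1 + 20.31148·e^(−0.363t) = 1.77839
e^(−0.363t) = 0.038322 → t = ln(26.09436)/0.363 = 3.26172/0.363

t ≈ 8.99 days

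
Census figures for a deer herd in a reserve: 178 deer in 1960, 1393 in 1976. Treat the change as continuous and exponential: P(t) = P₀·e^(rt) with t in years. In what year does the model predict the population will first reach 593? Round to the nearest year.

year 1969

r = ln(1393/178) / 16 = 2.05743/16 ≈ 0.128589 per year
t = ln(593/178) / r = 1.20341/0.128589 ≈ 9.36 years after 1960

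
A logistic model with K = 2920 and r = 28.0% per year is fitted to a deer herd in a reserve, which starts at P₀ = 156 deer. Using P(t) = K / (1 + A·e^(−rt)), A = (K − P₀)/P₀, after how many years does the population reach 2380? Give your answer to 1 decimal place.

A = (2920 − 156)/156 = 17.71795
2380 = 2920/(1 + 17.71795·e^(−0.28t)) → 1 + 17.71795·e^(−0.28t) = 1.22689
e^(−0.28t) = 0.012806 → t = ln(78.09022)/0.28 = 4.35786/0.28

t ≈ 15.6 years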